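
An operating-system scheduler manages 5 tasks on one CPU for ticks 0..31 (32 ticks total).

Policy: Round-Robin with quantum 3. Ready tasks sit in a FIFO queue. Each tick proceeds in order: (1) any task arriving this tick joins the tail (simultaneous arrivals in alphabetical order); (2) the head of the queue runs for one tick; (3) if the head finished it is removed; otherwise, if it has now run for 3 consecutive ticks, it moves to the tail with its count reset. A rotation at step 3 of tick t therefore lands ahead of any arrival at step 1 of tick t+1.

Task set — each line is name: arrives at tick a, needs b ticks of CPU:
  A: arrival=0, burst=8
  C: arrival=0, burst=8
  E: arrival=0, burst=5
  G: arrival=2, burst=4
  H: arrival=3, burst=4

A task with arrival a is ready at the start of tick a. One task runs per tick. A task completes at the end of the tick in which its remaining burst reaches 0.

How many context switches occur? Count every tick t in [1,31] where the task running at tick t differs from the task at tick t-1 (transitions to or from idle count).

context switches = 12

t=0: queue=[A,C,E] q_used=0 → run A
t=1: queue=[A,C,E] q_used=1 → run A
t=2: queue=[A,C,E,G] q_used=2 → run A
t=3: queue=[C,E,G,A,H] q_used=0 → run C
t=4: queue=[C,E,G,A,H] q_used=1 → run C
t=5: queue=[C,E,G,A,H] q_used=2 → run C
t=6: queue=[E,G,A,H,C] q_used=0 → run E
t=7: queue=[E,G,A,H,C] q_used=1 → run E
t=8: queue=[E,G,A,H,C] q_used=2 → run E
t=9: queue=[G,A,H,C,E] q_used=0 → run G
t=10: queue=[G,A,H,C,E] q_used=1 → run G
t=11: queue=[G,A,H,C,E] q_used=2 → run G
t=12: queue=[A,H,C,E,G] q_used=0 → run A
t=13: queue=[A,H,C,E,G] q_used=1 → run A
t=14: queue=[A,H,C,E,G] q_used=2 → run A
t=15: queue=[H,C,E,G,A] q_used=0 → run H
t=16: queue=[H,C,E,G,A] q_used=1 → run H
t=17: queue=[H,C,E,G,A] q_used=2 → run H
t=18: queue=[C,E,G,A,H] q_used=0 → run C
t=19: queue=[C,E,G,A,H] q_used=1 → run C
t=20: queue=[C,E,G,A,H] q_used=2 → run C
t=21: queue=[E,G,A,H,C] q_used=0 → run E
t=22: queue=[E,G,A,H,C] q_used=1 → run E
t=23: queue=[G,A,H,C] q_used=0 → run G
t=24: queue=[A,H,C] q_used=0 → run A
t=25: queue=[A,H,C] q_used=1 → run A
t=26: queue=[H,C] q_used=0 → run H
t=27: queue=[C] q_used=0 → run C
t=28: queue=[C] q_used=1 → run C
t=29: (idle)
t=30: (idle)
t=31: (idle)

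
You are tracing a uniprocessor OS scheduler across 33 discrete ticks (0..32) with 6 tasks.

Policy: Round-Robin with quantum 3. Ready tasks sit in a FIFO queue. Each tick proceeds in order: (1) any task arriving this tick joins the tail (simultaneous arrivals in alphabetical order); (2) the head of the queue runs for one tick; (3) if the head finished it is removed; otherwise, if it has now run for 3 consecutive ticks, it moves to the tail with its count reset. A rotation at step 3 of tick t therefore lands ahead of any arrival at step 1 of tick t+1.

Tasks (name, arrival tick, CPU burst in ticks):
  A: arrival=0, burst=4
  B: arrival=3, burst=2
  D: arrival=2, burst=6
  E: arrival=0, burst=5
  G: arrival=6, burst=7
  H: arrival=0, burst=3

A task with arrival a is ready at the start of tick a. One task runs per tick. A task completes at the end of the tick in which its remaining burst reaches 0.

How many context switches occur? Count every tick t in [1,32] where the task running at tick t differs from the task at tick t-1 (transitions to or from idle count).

t=0: queue=[A,E,H] q_used=0 → run A
t=1: queue=[A,E,H] q_used=1 → run A
t=2: queue=[A,E,H,D] q_used=2 → run A
t=3: queue=[E,H,D,A,B] q_used=0 → run E
t=4: queue=[E,H,D,A,B] q_used=1 → run E
t=5: queue=[E,H,D,A,B] q_used=2 → run E
t=6: queue=[H,D,A,B,E,G] q_used=0 → run H
t=7: queue=[H,D,A,B,E,G] q_used=1 → run H
t=8: queue=[H,D,A,B,E,G] q_used=2 → run H
t=9: queue=[D,A,B,E,G] q_used=0 → run D
t=10: queue=[D,A,B,E,G] q_used=1 → run D
t=11: queue=[D,A,B,E,G] q_used=2 → run D
t=12: queue=[A,B,E,G,D] q_used=0 → run A
t=13: queue=[B,E,G,D] q_used=0 → run B
t=14: queue=[B,E,G,D] q_used=1 → run B
t=15: queue=[E,G,D] q_used=0 → run E
t=16: queue=[E,G,D] q_used=1 → run E
t=17: queue=[G,D] q_used=0 → run G
t=18: queue=[G,D] q_used=1 → run G
t=19: queue=[G,D] q_used=2 → run G
t=20: queue=[D,G] q_used=0 → run D
t=21: queue=[D,G] q_used=1 → run D
t=22: queue=[D,G] q_used=2 → run D
t=23: queue=[G] q_used=0 → run G
t=24: queue=[G] q_used=1 → run G
t=25: queue=[G] q_used=2 → run G
t=26: queue=[G] q_used=0 → run G
t=27: (idle)
t=28: (idle)
t=29: (idle)
t=30: (idle)
t=31: (idle)
t=32: (idle)

context switches = 10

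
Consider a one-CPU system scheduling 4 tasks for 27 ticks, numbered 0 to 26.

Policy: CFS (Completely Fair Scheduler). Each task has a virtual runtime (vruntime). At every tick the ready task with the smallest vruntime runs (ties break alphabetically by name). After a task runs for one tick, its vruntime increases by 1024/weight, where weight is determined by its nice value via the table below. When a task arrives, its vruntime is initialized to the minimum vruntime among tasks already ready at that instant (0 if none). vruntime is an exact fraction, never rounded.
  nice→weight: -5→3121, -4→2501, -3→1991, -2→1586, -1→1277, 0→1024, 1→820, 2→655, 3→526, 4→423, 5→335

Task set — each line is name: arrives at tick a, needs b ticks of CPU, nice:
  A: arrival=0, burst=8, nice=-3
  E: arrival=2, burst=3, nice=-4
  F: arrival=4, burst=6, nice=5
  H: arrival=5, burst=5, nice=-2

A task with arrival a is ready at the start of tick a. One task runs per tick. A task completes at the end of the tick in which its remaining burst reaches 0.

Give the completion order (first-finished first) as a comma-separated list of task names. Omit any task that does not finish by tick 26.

t=0: vr[A=0] → run A
t=1: vr[A=1024/1991] → run A
t=2: vr[A=2048/1991 E=2048/1991] → run A
t=3: vr[A=3072/1991 E=2048/1991] → run E
t=4: vr[A=3072/1991 E=7160832/4979491 F=7160832/4979491] → run E
t=5: vr[A=3072/1991 E=9199616/4979491 F=7160832/4979491 H=7160832/4979491] → run F
t=6: vr[A=3072/1991 E=9199616/4979491 F=7497877504/1668129485 H=7160832/4979491] → run H
t=7: vr[A=3072/1991 E=9199616/4979491 F=7497877504/1668129485 H=134885888/64733383] → run A
t=8: vr[A=4096/1991 E=9199616/4979491 F=7497877504/1668129485 H=134885888/64733383] → run E
t=9: vr[A=4096/1991 F=7497877504/1668129485 H=134885888/64733383] → run A
t=10: vr[A=5120/1991 F=7497877504/1668129485 H=134885888/64733383] → run H
t=11: vr[A=5120/1991 F=7497877504/1668129485 H=176680960/64733383] → run A
t=12: vr[A=6144/1991 F=7497877504/1668129485 H=176680960/64733383] → run H
t=13: vr[A=6144/1991 F=7497877504/1668129485 H=218476032/64733383] → run A
t=14: vr[A=7168/1991 F=7497877504/1668129485 H=218476032/64733383] → run H
t=15: vr[A=7168/1991 F=7497877504/1668129485 H=260271104/64733383] → run A
t=16: vr[F=7497877504/1668129485 H=260271104/64733383] → run H
t=17: vr[F=7497877504/1668129485] → run F
t=18: vr[F=12596876288/1668129485] → run F
t=19: vr[F=17695875072/1668129485] → run F
t=20: vr[F=22794873856/1668129485] → run F
t=21: vr[F=5578774528/333625897] → run F
t=22: (idle)
t=23: (idle)
t=24: (idle)
t=25: (idle)
t=26: (idle)

completion order = E, A, H, F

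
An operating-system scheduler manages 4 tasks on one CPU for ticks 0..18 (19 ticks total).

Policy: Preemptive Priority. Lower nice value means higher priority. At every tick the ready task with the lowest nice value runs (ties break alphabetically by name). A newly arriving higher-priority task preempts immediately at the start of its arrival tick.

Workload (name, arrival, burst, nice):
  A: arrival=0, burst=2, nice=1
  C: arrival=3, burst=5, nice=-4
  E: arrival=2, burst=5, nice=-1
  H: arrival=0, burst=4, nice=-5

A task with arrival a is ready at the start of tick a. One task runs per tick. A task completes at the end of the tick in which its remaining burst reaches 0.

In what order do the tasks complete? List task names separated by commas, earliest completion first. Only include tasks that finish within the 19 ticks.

t=0: ready={A,H} → run H
t=1: ready={A,H} → run H
t=2: ready={A,E,H} → run H
t=3: ready={A,C,E,H} → run H
t=4: ready={A,C,E} → run C
t=5: ready={A,C,E} → run C
t=6: ready={A,C,E} → run C
t=7: ready={A,C,E} → run C
t=8: ready={A,C,E} → run C
t=9: ready={A,E} → run E
t=10: ready={A,E} → run E
t=11: ready={A,E} → run E
t=12: ready={A,E} → run E
t=13: ready={A,E} → run E
t=14: ready={A} → run A
t=15: ready={A} → run A
t=16: (idle)
t=17: (idle)
t=18: (idle)

completion order = H, C, E, A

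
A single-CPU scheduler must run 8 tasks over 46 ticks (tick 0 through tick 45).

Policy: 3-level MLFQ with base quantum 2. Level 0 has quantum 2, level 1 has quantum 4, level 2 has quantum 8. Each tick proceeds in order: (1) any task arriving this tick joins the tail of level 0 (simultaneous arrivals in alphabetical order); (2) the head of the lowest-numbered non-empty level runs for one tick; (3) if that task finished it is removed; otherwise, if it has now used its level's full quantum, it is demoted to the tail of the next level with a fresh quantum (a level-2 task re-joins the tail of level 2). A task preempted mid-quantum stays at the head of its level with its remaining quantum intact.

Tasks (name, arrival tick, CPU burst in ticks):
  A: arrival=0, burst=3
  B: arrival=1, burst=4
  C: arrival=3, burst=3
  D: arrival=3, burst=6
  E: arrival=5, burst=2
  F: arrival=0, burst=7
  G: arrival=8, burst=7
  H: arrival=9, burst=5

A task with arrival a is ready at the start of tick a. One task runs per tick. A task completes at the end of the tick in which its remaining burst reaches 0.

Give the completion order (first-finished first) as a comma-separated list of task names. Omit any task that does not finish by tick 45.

completion order = E, A, B, C, D, H, F, G

t=0: L0/L1/L2 = AF/-/- → run A
t=1: L0/L1/L2 = AFB/-/- → run A
t=2: L0/L1/L2 = FB/A/- → run F
t=3: L0/L1/L2 = FBCD/A/- → run F
t=4: L0/L1/L2 = BCD/AF/- → run B
t=5: L0/L1/L2 = BCDE/AF/- → run B
t=6: L0/L1/L2 = CDE/AFB/- → run C
t=7: L0/L1/L2 = CDE/AFB/- → run C
t=8: L0/L1/L2 = DEG/AFBC/- → run D
t=9: L0/L1/L2 = DEGH/AFBC/- → run D
t=10: L0/L1/L2 = EGH/AFBCD/- → run E
t=11: L0/L1/L2 = EGH/AFBCD/- → run E
t=12: L0/L1/L2 = GH/AFBCD/- → run G
t=13: L0/L1/L2 = GH/AFBCD/- → run G
t=14: L0/L1/L2 = H/AFBCDG/- → run H
t=15: L0/L1/L2 = H/AFBCDG/- → run H
t=16: L0/L1/L2 = -/AFBCDGH/- → run A
t=17: L0/L1/L2 = -/FBCDGH/- → run F
t=18: L0/L1/L2 = -/FBCDGH/- → run F
t=19: L0/L1/L2 = -/FBCDGH/- → run F
t=20: L0/L1/L2 = -/FBCDGH/- → run F
t=21: L0/L1/L2 = -/BCDGH/F → run B
t=22: L0/L1/L2 = -/BCDGH/F → run B
t=23: L0/L1/L2 = -/CDGH/F → run C
t=24: L0/L1/L2 = -/DGH/F → run D
t=25: L0/L1/L2 = -/DGH/F → run D
t=26: L0/L1/L2 = -/DGH/F → run D
t=27: L0/L1/L2 = -/DGH/F → run D
t=28: L0/L1/L2 = -/GH/F → run G
t=29: L0/L1/L2 = -/GH/F → run G
t=30: L0/L1/L2 = -/GH/F → run G
t=31: L0/L1/L2 = -/GH/F → run G
t=32: L0/L1/L2 = -/H/FG → run H
t=33: L0/L1/L2 = -/H/FG → run H
t=34: L0/L1/L2 = -/H/FG → run H
t=35: L0/L1/L2 = -/-/FG → run F
t=36: L0/L1/L2 = -/-/G → run G
t=37: (idle)
t=38: (idle)
t=39: (idle)
t=40: (idle)
t=41: (idle)
t=42: (idle)
t=43: (idle)
t=44: (idle)
t=45: (idle)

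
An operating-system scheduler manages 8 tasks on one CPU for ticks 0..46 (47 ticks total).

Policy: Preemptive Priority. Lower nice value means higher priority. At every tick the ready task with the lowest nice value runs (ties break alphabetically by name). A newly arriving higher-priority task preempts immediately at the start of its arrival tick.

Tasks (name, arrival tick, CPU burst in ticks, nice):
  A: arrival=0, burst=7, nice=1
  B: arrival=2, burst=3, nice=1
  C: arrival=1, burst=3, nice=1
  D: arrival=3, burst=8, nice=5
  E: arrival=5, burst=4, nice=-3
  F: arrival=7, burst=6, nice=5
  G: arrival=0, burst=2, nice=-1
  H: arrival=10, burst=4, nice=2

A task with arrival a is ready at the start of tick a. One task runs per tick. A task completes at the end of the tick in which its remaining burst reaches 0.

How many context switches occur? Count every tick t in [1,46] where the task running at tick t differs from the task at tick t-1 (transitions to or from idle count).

t=0: ready={A,G} → run G
t=1: ready={A,C,G} → run G
t=2: ready={A,B,C} → run A
t=3: ready={A,B,C,D} → run A
t=4: ready={A,B,C,D} → run A
t=5: ready={A,B,C,D,E} → run E
t=6: ready={A,B,C,D,E} → run E
t=7: ready={A,B,C,D,E,F} → run E
t=8: ready={A,B,C,D,E,F} → run E
t=9: ready={A,B,C,D,F} → run A
t=10: ready={A,B,C,D,F,H} → run A
t=11: ready={A,B,C,D,F,H} → run A
t=12: ready={A,B,C,D,F,H} → run A
t=13: ready={B,C,D,F,H} → run B
t=14: ready={B,C,D,F,H} → run B
t=15: ready={B,C,D,F,H} → run B
t=16: ready={C,D,F,H} → run C
t=17: ready={C,D,F,H} → run C
t=18: ready={C,D,F,H} → run C
t=19: ready={D,F,H} → run H
t=20: ready={D,F,H} → run H
t=21: ready={D,F,H} → run H
t=22: ready={D,F,H} → run H
t=23: ready={D,F} → run D
t=24: ready={D,F} → run D
t=25: ready={D,F} → run D
t=26: ready={D,F} → run D
t=27: ready={D,F} → run D
t=28: ready={D,F} → run D
t=29: ready={D,F} → run D
t=30: ready={D,F} → run D
t=31: ready={F} → run F
t=32: ready={F} → run F
t=33: ready={F} → run F
t=34: ready={F} → run F
t=35: ready={F} → run F
t=36: ready={F} → run F
t=37: (idle)
t=38: (idle)
t=39: (idle)
t=40: (idle)
t=41: (idle)
t=42: (idle)
t=43: (idle)
t=44: (idle)
t=45: (idle)
t=46: (idle)

context switches = 9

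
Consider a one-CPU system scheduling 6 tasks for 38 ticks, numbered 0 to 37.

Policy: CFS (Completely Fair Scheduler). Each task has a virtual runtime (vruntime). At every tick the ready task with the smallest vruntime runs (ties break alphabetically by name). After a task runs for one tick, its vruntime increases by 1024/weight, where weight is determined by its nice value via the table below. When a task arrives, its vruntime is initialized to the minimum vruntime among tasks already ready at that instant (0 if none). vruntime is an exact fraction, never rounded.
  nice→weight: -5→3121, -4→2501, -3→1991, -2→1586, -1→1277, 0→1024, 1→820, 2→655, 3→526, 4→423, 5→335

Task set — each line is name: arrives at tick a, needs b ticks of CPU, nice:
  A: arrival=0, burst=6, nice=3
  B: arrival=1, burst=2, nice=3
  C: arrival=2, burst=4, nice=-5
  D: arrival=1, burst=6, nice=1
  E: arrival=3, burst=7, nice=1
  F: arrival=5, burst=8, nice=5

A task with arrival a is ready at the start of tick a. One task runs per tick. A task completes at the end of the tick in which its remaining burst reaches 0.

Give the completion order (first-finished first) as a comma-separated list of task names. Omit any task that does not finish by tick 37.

t=0: vr[A=0] → run A
t=1: vr[A=512/263 B=512/263 D=512/263] → run A
t=2: vr[A=1024/263 B=512/263 C=512/263 D=512/263] → run B
t=3: vr[A=1024/263 B=1024/263 C=512/263 D=512/263 E=512/263] → run C
t=4: vr[A=1024/263 B=1024/263 C=1867264/820823 D=512/263 E=512/263] → run D
t=5: vr[A=1024/263 B=1024/263 C=1867264/820823 D=172288/53915 E=512/263 F=512/263] → run E
t=6: vr[A=1024/263 B=1024/263 C=1867264/820823 D=172288/53915 E=172288/53915 F=512/263] → run F
t=7: vr[A=1024/263 B=1024/263 C=1867264/820823 D=172288/53915 E=172288/53915 F=440832/88105] → run C
t=8: vr[A=1024/263 B=1024/263 C=2136576/820823 D=172288/53915 E=172288/53915 F=440832/88105] → run C
t=9: vr[A=1024/263 B=1024/263 C=2405888/820823 D=172288/53915 E=172288/53915 F=440832/88105] → run C
t=10: vr[A=1024/263 B=1024/263 D=172288/53915 E=172288/53915 F=440832/88105] → run D
t=11: vr[A=1024/263 B=1024/263 D=239616/53915 E=172288/53915 F=440832/88105] → run E
t=12: vr[A=1024/263 B=1024/263 D=239616/53915 E=239616/53915 F=440832/88105] → run A
t=13: vr[A=1536/263 B=1024/263 D=239616/53915 E=239616/53915 F=440832/88105] → run B
t=14: vr[A=1536/263 D=239616/53915 E=239616/53915 F=440832/88105] → run D
t=15: vr[A=1536/263 D=306944/53915 E=239616/53915 F=440832/88105] → run E
t=16: vr[A=1536/263 D=306944/53915 E=306944/53915 F=440832/88105] → run F
t=17: vr[A=1536/263 D=306944/53915 E=306944/53915 F=710144/88105] → run D
t=18: vr[A=1536/263 D=374272/53915 E=306944/53915 F=710144/88105] → run E
t=19: vr[A=1536/263 D=374272/53915 E=374272/53915 F=710144/88105] → run A
t=20: vr[A=2048/263 D=374272/53915 E=374272/53915 F=710144/88105] → run D
t=21: vr[A=2048/263 D=88320/10783 E=374272/53915 F=710144/88105] → run E
t=22: vr[A=2048/263 D=88320/10783 E=88320/10783 F=710144/88105] → run A
t=23: vr[A=2560/263 D=88320/10783 E=88320/10783 F=710144/88105] → run F
t=24: vr[A=2560/263 D=88320/10783 E=88320/10783 F=979456/88105] → run D
t=25: vr[A=2560/263 E=88320/10783 F=979456/88105] → run E
t=26: vr[A=2560/263 E=508928/53915 F=979456/88105] → run E
t=27: vr[A=2560/263 F=979456/88105] → run A
t=28: vr[F=979456/88105] → run F
t=29: vr[F=1248768/88105] → run F
t=30: vr[F=303616/17621] → run F
t=31: vr[F=1787392/88105] → run F
t=32: vr[F=2056704/88105] → run F
t=33: (idle)
t=34: (idle)
t=35: (idle)
t=36: (idle)
t=37: (idle)

completion order = C, B, D, E, A, F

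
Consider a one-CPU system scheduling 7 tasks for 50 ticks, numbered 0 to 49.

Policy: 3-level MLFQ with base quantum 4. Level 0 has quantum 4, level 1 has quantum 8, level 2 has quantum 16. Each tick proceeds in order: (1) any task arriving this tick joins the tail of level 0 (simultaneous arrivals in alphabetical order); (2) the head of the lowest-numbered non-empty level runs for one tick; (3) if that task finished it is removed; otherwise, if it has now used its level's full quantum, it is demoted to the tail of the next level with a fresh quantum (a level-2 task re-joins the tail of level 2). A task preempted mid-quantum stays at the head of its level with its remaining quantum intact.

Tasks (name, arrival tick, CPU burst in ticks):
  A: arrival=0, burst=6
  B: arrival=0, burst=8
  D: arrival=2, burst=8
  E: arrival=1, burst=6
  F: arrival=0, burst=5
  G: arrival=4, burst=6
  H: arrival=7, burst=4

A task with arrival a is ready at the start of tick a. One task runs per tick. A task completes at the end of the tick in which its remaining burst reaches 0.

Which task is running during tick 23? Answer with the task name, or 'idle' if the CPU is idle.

t=0: L0/L1/L2 = ABF/-/- → run A
t=1: L0/L1/L2 = ABFE/-/- → run A
t=2: L0/L1/L2 = ABFED/-/- → run A
t=3: L0/L1/L2 = ABFED/-/- → run A
t=4: L0/L1/L2 = BFEDG/A/- → run B
t=5: L0/L1/L2 = BFEDG/A/- → run B
t=6: L0/L1/L2 = BFEDG/A/- → run B
t=7: L0/L1/L2 = BFEDGH/A/- → run B
t=8: L0/L1/L2 = FEDGH/AB/- → run F
t=9: L0/L1/L2 = FEDGH/AB/- → run F
t=10: L0/L1/L2 = FEDGH/AB/- → run F
t=11: L0/L1/L2 = FEDGH/AB/- → run F
t=12: L0/L1/L2 = EDGH/ABF/- → run E
t=13: L0/L1/L2 = EDGH/ABF/- → run E
t=14: L0/L1/L2 = EDGH/ABF/- → run E
t=15: L0/L1/L2 = EDGH/ABF/- → run E
t=16: L0/L1/L2 = DGH/ABFE/- → run D
t=17: L0/L1/L2 = DGH/ABFE/- → run D
t=18: L0/L1/L2 = DGH/ABFE/- → run D
t=19: L0/L1/L2 = DGH/ABFE/- → run D
t=20: L0/L1/L2 = GH/ABFED/- → run G
t=21: L0/L1/L2 = GH/ABFED/- → run G
t=22: L0/L1/L2 = GH/ABFED/- → run G
t=23: L0/L1/L2 = GH/ABFED/- → run G
t=24: L0/L1/L2 = H/ABFEDG/- → run H
t=25: L0/L1/L2 = H/ABFEDG/- → run H
t=26: L0/L1/L2 = H/ABFEDG/- → run H
t=27: L0/L1/L2 = H/ABFEDG/- → run H
t=28: L0/L1/L2 = -/ABFEDG/- → run A
t=29: L0/L1/L2 = -/ABFEDG/- → run A
t=30: L0/L1/L2 = -/BFEDG/- → run B
t=31: L0/L1/L2 = -/BFEDG/- → run B
t=32: L0/L1/L2 = -/BFEDG/- → run B
t=33: L0/L1/L2 = -/BFEDG/- → run B
t=34: L0/L1/L2 = -/FEDG/- → run F
t=35: L0/L1/L2 = -/EDG/- → run E
t=36: L0/L1/L2 = -/EDG/- → run E
t=37: L0/L1/L2 = -/DG/- → run D
t=38: L0/L1/L2 = -/DG/- → run D
t=39: L0/L1/L2 = -/DG/- → run D
t=40: L0/L1/L2 = -/DG/- → run D
t=41: L0/L1/L2 = -/G/- → run G
t=42: L0/L1/L2 = -/G/- → run G
t=43: (idle)
t=44: (idle)
t=45: (idle)
t=46: (idle)
t=47: (idle)
t=48: (idle)
t=49: (idle)

running at tick 23 = G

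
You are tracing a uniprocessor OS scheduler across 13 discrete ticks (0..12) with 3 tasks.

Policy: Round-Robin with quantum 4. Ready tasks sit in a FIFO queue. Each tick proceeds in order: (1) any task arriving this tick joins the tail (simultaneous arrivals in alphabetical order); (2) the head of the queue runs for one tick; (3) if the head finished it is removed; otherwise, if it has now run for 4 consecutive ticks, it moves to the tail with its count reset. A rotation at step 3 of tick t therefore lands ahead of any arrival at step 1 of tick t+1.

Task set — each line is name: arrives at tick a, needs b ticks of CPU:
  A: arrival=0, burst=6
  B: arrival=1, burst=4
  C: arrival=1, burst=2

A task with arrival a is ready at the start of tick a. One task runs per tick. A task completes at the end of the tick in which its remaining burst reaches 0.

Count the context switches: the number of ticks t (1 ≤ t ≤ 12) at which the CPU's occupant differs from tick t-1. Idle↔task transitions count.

context switches = 4

t=0: queue=[A] q_used=0 → run A
t=1: queue=[A,B,C] q_used=1 → run A
t=2: queue=[A,B,C] q_used=2 → run A
t=3: queue=[A,B,C] q_used=3 → run A
t=4: queue=[B,C,A] q_used=0 → run B
t=5: queue=[B,C,A] q_used=1 → run B
t=6: queue=[B,C,A] q_used=2 → run B
t=7: queue=[B,C,A] q_used=3 → run B
t=8: queue=[C,A] q_used=0 → run C
t=9: queue=[C,A] q_used=1 → run C
t=10: queue=[A] q_used=0 → run A
t=11: queue=[A] q_used=1 → run A
t=12: (idle)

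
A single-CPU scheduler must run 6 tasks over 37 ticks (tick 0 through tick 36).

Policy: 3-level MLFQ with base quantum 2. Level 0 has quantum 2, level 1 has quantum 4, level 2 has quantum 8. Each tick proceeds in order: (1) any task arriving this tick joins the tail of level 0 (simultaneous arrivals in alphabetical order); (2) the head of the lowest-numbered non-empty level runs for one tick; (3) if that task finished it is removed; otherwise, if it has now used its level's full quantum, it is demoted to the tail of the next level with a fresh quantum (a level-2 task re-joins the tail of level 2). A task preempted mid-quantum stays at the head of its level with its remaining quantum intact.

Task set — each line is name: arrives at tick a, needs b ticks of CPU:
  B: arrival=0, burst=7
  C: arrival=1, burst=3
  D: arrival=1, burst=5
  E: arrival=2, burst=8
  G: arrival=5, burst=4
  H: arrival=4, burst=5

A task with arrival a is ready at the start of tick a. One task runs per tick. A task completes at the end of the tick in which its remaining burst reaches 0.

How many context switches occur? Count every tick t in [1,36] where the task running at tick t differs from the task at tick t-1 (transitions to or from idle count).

t=0: L0/L1/L2 = B/-/- → run B
t=1: L0/L1/L2 = BCD/-/- → run B
t=2: L0/L1/L2 = CDE/B/- → run C
t=3: L0/L1/L2 = CDE/B/- → run C
t=4: L0/L1/L2 = DEH/BC/- → run D
t=5: L0/L1/L2 = DEHG/BC/- → run D
t=6: L0/L1/L2 = EHG/BCD/- → run E
t=7: L0/L1/L2 = EHG/BCD/- → run E
t=8: L0/L1/L2 = HG/BCDE/- → run H
t=9: L0/L1/L2 = HG/BCDE/- → run H
t=10: L0/L1/L2 = G/BCDEH/- → run G
t=11: L0/L1/L2 = G/BCDEH/- → run G
t=12: L0/L1/L2 = -/BCDEHG/- → run B
t=13: L0/L1/L2 = -/BCDEHG/- → run B
t=14: L0/L1/L2 = -/BCDEHG/- → run B
t=15: L0/L1/L2 = -/BCDEHG/- → run B
t=16: L0/L1/L2 = -/CDEHG/B → run C
t=17: L0/L1/L2 = -/DEHG/B → run D
t=18: L0/L1/L2 = -/DEHG/B → run D
t=19: L0/L1/L2 = -/DEHG/B → run D
t=20: L0/L1/L2 = -/EHG/B → run E
t=21: L0/L1/L2 = -/EHG/B → run E
t=22: L0/L1/L2 = -/EHG/B → run E
t=23: L0/L1/L2 = -/EHG/B → run E
t=24: L0/L1/L2 = -/HG/BE → run H
t=25: L0/L1/L2 = -/HG/BE → run H
t=26: L0/L1/L2 = -/HG/BE → run H
t=27: L0/L1/L2 = -/G/BE → run G
t=28: L0/L1/L2 = -/G/BE → run G
t=29: L0/L1/L2 = -/-/BE → run B
t=30: L0/L1/L2 = -/-/E → run E
t=31: L0/L1/L2 = -/-/E → run E
t=32: (idle)
t=33: (idle)
t=34: (idle)
t=35: (idle)
t=36: (idle)

context switches = 14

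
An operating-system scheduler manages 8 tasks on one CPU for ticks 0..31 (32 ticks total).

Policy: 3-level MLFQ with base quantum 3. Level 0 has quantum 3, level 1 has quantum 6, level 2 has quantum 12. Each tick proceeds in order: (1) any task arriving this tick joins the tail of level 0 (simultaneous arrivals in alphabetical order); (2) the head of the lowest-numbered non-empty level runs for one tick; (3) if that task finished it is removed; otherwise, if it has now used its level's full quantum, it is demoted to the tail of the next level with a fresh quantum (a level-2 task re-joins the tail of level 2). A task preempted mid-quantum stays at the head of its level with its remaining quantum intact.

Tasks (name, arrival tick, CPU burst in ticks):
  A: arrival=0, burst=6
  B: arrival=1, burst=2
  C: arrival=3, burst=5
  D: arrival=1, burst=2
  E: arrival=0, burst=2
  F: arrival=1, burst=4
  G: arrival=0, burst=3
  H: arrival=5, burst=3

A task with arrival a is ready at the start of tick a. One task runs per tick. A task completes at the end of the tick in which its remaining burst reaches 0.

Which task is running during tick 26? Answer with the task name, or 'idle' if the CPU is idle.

t=0: L0/L1/L2 = AEG/-/- → run A
t=1: L0/L1/L2 = AEGBDF/-/- → run A
t=2: L0/L1/L2 = AEGBDF/-/- → run A
t=3: L0/L1/L2 = EGBDFC/A/- → run E
t=4: L0/L1/L2 = EGBDFC/A/- → run E
t=5: L0/L1/L2 = GBDFCH/A/- → run G
t=6: L0/L1/L2 = GBDFCH/A/- → run G
t=7: L0/L1/L2 = GBDFCH/A/- → run G
t=8: L0/L1/L2 = BDFCH/A/- → run B
t=9: L0/L1/L2 = BDFCH/A/- → run B
t=10: L0/L1/L2 = DFCH/A/- → run D
t=11: L0/L1/L2 = DFCH/A/- → run D
t=12: L0/L1/L2 = FCH/A/- → run F
t=13: L0/L1/L2 = FCH/A/- → run F
t=14: L0/L1/L2 = FCH/A/- → run F
t=15: L0/L1/L2 = CH/AF/- → run C
t=16: L0/L1/L2 = CH/AF/- → run C
t=17: L0/L1/L2 = CH/AF/- → run C
t=18: L0/L1/L2 = H/AFC/- → run H
t=19: L0/L1/L2 = H/AFC/- → run H
t=20: L0/L1/L2 = H/AFC/- → run H
t=21: L0/L1/L2 = -/AFC/- → run A
t=22: L0/L1/L2 = -/AFC/- → run A
t=23: L0/L1/L2 = -/AFC/- → run A
t=24: L0/L1/L2 = -/FC/- → run F
t=25: L0/L1/L2 = -/C/- → run C
t=26: L0/L1/L2 = -/C/- → run C
t=27: (idle)
t=28: (idle)
t=29: (idle)
t=30: (idle)
t=31: (idle)

running at tick 26 = C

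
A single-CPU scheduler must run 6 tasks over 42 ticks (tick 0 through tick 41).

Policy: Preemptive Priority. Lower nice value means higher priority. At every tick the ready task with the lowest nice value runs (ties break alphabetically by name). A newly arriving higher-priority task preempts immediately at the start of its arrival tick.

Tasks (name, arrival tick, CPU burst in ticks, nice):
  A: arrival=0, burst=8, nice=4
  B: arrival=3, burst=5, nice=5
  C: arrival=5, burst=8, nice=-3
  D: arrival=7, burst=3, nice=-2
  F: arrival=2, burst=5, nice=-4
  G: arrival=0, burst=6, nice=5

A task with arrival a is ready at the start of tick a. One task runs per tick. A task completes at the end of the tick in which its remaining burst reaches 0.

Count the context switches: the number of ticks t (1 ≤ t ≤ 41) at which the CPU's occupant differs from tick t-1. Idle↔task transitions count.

context switches = 7

t=0: ready={A,G} → run A
t=1: ready={A,G} → run A
t=2: ready={A,F,G} → run F
t=3: ready={A,B,F,G} → run F
t=4: ready={A,B,F,G} → run F
t=5: ready={A,B,C,F,G} → run F
t=6: ready={A,B,C,F,G} → run F
t=7: ready={A,B,C,D,G} → run C
t=8: ready={A,B,C,D,G} → run C
t=9: ready={A,B,C,D,G} → run C
t=10: ready={A,B,C,D,G} → run C
t=11: ready={A,B,C,D,G} → run C
t=12: ready={A,B,C,D,G} → run C
t=13: ready={A,B,C,D,G} → run C
t=14: ready={A,B,C,D,G} → run C
t=15: ready={A,B,D,G} → run D
t=16: ready={A,B,D,G} → run D
t=17: ready={A,B,D,G} → run D
t=18: ready={A,B,G} → run A
t=19: ready={A,B,G} → run A
t=20: ready={A,B,G} → run A
t=21: ready={A,B,G} → run A
t=22: ready={A,B,G} → run A
t=23: ready={A,B,G} → run A
t=24: ready={B,G} → run B
t=25: ready={B,G} → run B
t=26: ready={B,G} → run B
t=27: ready={B,G} → run B
t=28: ready={B,G} → run B
t=29: ready={G} → run G
t=30: ready={G} → run G
t=31: ready={G} → run G
t=32: ready={G} → run G
t=33: ready={G} → run G
t=34: ready={G} → run G
t=35: (idle)
t=36: (idle)
t=37: (idle)
t=38: (idle)
t=39: (idle)
t=40: (idle)
t=41: (idle)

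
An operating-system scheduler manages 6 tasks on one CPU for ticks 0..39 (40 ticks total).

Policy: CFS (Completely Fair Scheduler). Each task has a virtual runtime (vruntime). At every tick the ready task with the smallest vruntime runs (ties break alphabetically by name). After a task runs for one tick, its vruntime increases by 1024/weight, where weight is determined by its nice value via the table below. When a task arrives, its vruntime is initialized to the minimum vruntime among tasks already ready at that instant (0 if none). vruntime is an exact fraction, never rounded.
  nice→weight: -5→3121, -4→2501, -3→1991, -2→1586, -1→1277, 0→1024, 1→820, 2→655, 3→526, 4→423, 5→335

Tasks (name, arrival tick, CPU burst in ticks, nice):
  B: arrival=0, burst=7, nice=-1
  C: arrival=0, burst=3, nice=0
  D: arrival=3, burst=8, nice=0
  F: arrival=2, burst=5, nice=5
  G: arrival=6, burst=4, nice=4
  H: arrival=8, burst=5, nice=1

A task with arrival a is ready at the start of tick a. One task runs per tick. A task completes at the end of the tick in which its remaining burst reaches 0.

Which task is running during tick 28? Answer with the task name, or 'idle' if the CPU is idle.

t=0: vr[B=0 C=0] → run B
t=1: vr[B=1024/1277 C=0] → run C
t=2: vr[B=1024/1277 C=1 F=1024/1277] → run B
t=3: vr[B=2048/1277 C=1 D=1024/1277 F=1024/1277] → run D
t=4: vr[B=2048/1277 C=1 D=2301/1277 F=1024/1277] → run F
t=5: vr[B=2048/1277 C=1 D=2301/1277 F=1650688/427795] → run C
t=6: vr[B=2048/1277 C=2 D=2301/1277 F=1650688/427795 G=2048/1277] → run B
t=7: vr[B=3072/1277 C=2 D=2301/1277 F=1650688/427795 G=2048/1277] → run G
t=8: vr[B=3072/1277 C=2 D=2301/1277 F=1650688/427795 G=2173952/540171 H=2301/1277] → run D
t=9: vr[B=3072/1277 C=2 D=3578/1277 F=1650688/427795 G=2173952/540171 H=2301/1277] → run H
t=10: vr[B=3072/1277 C=2 D=3578/1277 F=1650688/427795 G=2173952/540171 H=798617/261785] → run C
t=11: vr[B=3072/1277 D=3578/1277 F=1650688/427795 G=2173952/540171 H=798617/261785] → run B
t=12: vr[B=4096/1277 D=3578/1277 F=1650688/427795 G=2173952/540171 H=798617/261785] → run D
t=13: vr[B=4096/1277 D=4855/1277 F=1650688/427795 G=2173952/540171 H=798617/261785] → run H
t=14: vr[B=4096/1277 D=4855/1277 F=1650688/427795 G=2173952/540171 H=1125529/261785] → run B
t=15: vr[B=5120/1277 D=4855/1277 F=1650688/427795 G=2173952/540171 H=1125529/261785] → run D
t=16: vr[B=5120/1277 D=6132/1277 F=1650688/427795 G=2173952/540171 H=1125529/261785] → run F
t=17: vr[B=5120/1277 D=6132/1277 F=2958336/427795 G=2173952/540171 H=1125529/261785] → run B
t=18: vr[B=6144/1277 D=6132/1277 F=2958336/427795 G=2173952/540171 H=1125529/261785] → run G
t=19: vr[B=6144/1277 D=6132/1277 F=2958336/427795 G=3481600/540171 H=1125529/261785] → run H
t=20: vr[B=6144/1277 D=6132/1277 F=2958336/427795 G=3481600/540171 H=1452441/261785] → run D
t=21: vr[B=6144/1277 D=7409/1277 F=2958336/427795 G=3481600/540171 H=1452441/261785] → run B
t=22: vr[D=7409/1277 F=2958336/427795 G=3481600/540171 H=1452441/261785] → run H
t=23: vr[D=7409/1277 F=2958336/427795 G=3481600/540171 H=1779353/261785] → run D
t=24: vr[D=8686/1277 F=2958336/427795 G=3481600/540171 H=1779353/261785] → run G
t=25: vr[D=8686/1277 F=2958336/427795 G=1596416/180057 H=1779353/261785] → run H
t=26: vr[D=8686/1277 F=2958336/427795 G=1596416/180057] → run D
t=27: vr[D=9963/1277 F=2958336/427795 G=1596416/180057] → run F
t=28: vr[D=9963/1277 F=4265984/427795 G=1596416/180057] → run D
t=29: vr[F=4265984/427795 G=1596416/180057] → run G
t=30: vr[F=4265984/427795] → run F
t=31: vr[F=5573632/427795] → run F
t=32: (idle)
t=33: (idle)
t=34: (idle)
t=35: (idle)
t=36: (idle)
t=37: (idle)
t=38: (idle)
t=39: (idle)

running at tick 28 = D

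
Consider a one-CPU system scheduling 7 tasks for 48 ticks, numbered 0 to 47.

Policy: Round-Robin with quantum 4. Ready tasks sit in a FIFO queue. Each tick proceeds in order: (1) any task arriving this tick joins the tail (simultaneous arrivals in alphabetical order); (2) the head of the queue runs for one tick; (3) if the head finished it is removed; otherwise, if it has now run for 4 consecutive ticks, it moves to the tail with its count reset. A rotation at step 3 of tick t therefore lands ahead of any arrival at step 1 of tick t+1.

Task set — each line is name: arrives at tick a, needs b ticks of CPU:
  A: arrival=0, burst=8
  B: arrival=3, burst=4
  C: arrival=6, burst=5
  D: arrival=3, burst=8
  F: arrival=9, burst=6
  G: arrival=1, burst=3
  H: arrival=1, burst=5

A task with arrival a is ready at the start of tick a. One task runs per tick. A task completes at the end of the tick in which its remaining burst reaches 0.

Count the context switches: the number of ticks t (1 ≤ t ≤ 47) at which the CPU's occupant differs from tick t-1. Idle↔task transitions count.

t=0: queue=[A] q_used=0 → run A
t=1: queue=[A,G,H] q_used=1 → run A
t=2: queue=[A,G,H] q_used=2 → run A
t=3: queue=[A,G,H,B,D] q_used=3 → run A
t=4: queue=[G,H,B,D,A] q_used=0 → run G
t=5: queue=[G,H,B,D,A] q_used=1 → run G
t=6: queue=[G,H,B,D,A,C] q_used=2 → run G
t=7: queue=[H,B,D,A,C] q_used=0 → run H
t=8: queue=[H,B,D,A,C] q_used=1 → run H
t=9: queue=[H,B,D,A,C,F] q_used=2 → run H
t=10: queue=[H,B,D,A,C,F] q_used=3 → run H
t=11: queue=[B,D,A,C,F,H] q_used=0 → run B
t=12: queue=[B,D,A,C,F,H] q_used=1 → run B
t=13: queue=[B,D,A,C,F,H] q_used=2 → run B
t=14: queue=[B,D,A,C,F,H] q_used=3 → run B
t=15: queue=[D,A,C,F,H] q_used=0 → run D
t=16: queue=[D,A,C,F,H] q_used=1 → run D
t=17: queue=[D,A,C,F,H] q_used=2 → run D
t=18: queue=[D,A,C,F,H] q_used=3 → run D
t=19: queue=[A,C,F,H,D] q_used=0 → run A
t=20: queue=[A,C,F,H,D] q_used=1 → run A
t=21: queue=[A,C,F,H,D] q_used=2 → run A
t=22: queue=[A,C,F,H,D] q_used=3 → run A
t=23: queue=[C,F,H,D] q_used=0 → run C
t=24: queue=[C,F,H,D] q_used=1 → run C
t=25: queue=[C,F,H,D] q_used=2 → run C
t=26: queue=[C,F,H,D] q_used=3 → run C
t=27: queue=[F,H,D,C] q_used=0 → run F
t=28: queue=[F,H,D,C] q_used=1 → run F
t=29: queue=[F,H,D,C] q_used=2 → run F
t=30: queue=[F,H,D,C] q_used=3 → run F
t=31: queue=[H,D,C,F] q_used=0 → run H
t=32: queue=[D,C,F] q_used=0 → run D
t=33: queue=[D,C,F] q_used=1 → run D
t=34: queue=[D,C,F] q_used=2 → run D
t=35: queue=[D,C,F] q_used=3 → run D
t=36: queue=[C,F] q_used=0 → run C
t=37: queue=[F] q_used=0 → run F
t=38: queue=[F] q_used=1 → run F
t=39: (idle)
t=40: (idle)
t=41: (idle)
t=42: (idle)
t=43: (idle)
t=44: (idle)
t=45: (idle)
t=46: (idle)
t=47: (idle)

context switches = 12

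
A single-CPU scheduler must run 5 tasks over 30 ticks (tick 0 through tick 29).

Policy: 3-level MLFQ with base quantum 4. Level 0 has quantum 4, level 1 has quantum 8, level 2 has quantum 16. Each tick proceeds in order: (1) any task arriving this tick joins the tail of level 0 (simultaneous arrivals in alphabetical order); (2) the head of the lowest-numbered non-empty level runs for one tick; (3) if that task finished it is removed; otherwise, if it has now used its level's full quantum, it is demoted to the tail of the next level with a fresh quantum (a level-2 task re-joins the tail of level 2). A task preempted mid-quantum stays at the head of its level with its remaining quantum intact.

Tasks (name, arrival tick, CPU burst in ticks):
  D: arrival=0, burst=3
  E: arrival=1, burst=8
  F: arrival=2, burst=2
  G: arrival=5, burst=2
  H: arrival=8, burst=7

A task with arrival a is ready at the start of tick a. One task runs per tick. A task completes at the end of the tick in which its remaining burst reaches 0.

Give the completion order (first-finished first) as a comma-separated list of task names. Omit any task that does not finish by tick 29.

completion order = D, F, G, E, H

t=0: L0/L1/L2 = D/-/- → run D
t=1: L0/L1/L2 = DE/-/- → run D
t=2: L0/L1/L2 = DEF/-/- → run D
t=3: L0/L1/L2 = EF/-/- → run E
t=4: L0/L1/L2 = EF/-/- → run E
t=5: L0/L1/L2 = EFG/-/- → run E
t=6: L0/L1/L2 = EFG/-/- → run E
t=7: L0/L1/L2 = FG/E/- → run F
t=8: L0/L1/L2 = FGH/E/- → run F
t=9: L0/L1/L2 = GH/E/- → run G
t=10: L0/L1/L2 = GH/E/- → run G
t=11: L0/L1/L2 = H/E/- → run H
t=12: L0/L1/L2 = H/E/- → run H
t=13: L0/L1/L2 = H/E/- → run H
t=14: L0/L1/L2 = H/E/- → run H
t=15: L0/L1/L2 = -/EH/- → run E
t=16: L0/L1/L2 = -/EH/- → run E
t=17: L0/L1/L2 = -/EH/- → run E
t=18: L0/L1/L2 = -/EH/- → run E
t=19: L0/L1/L2 = -/H/- → run H
t=20: L0/L1/L2 = -/H/- → run H
t=21: L0/L1/L2 = -/H/- → run H
t=22: (idle)
t=23: (idle)
t=24: (idle)
t=25: (idle)
t=26: (idle)
t=27: (idle)
t=28: (idle)
t=29: (idle)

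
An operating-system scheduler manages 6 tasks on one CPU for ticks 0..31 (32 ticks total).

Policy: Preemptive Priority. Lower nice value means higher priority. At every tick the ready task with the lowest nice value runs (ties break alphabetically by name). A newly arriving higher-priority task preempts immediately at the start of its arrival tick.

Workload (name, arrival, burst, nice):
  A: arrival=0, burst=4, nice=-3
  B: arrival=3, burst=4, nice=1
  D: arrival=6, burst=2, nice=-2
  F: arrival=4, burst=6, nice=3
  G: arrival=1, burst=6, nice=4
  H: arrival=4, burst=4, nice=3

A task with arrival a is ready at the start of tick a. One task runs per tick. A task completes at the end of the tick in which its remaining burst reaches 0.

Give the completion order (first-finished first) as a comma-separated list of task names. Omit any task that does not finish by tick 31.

completion order = A, D, B, F, H, G

t=0: ready={A} → run A
t=1: ready={A,G} → run A
t=2: ready={A,G} → run A
t=3: ready={A,B,G} → run A
t=4: ready={B,F,G,H} → run B
t=5: ready={B,F,G,H} → run B
t=6: ready={B,D,F,G,H} → run D
t=7: ready={B,D,F,G,H} → run D
t=8: ready={B,F,G,H} → run B
t=9: ready={B,F,G,H} → run B
t=10: ready={F,G,H} → run F
t=11: ready={F,G,H} → run F
t=12: ready={F,G,H} → run F
t=13: ready={F,G,H} → run F
t=14: ready={F,G,H} → run F
t=15: ready={F,G,H} → run F
t=16: ready={G,H} → run H
t=17: ready={G,H} → run H
t=18: ready={G,H} → run H
t=19: ready={G,H} → run H
t=20: ready={G} → run G
t=21: ready={G} → run G
t=22: ready={G} → run G
t=23: ready={G} → run G
t=24: ready={G} → run G
t=25: ready={G} → run G
t=26: (idle)
t=27: (idle)
t=28: (idle)
t=29: (idle)
t=30: (idle)
t=31: (idle)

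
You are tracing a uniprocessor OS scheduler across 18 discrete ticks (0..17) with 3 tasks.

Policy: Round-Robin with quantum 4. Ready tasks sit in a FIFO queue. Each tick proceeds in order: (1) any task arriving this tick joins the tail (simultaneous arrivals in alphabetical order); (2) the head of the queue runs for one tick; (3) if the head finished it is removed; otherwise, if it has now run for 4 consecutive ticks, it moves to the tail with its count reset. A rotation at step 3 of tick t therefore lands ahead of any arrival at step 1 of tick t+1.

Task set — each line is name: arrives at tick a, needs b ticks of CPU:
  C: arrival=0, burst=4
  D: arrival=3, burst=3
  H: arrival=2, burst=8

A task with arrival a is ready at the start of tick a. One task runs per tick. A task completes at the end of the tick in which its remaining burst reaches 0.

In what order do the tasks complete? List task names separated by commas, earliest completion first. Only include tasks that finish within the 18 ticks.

t=0: queue=[C] q_used=0 → run C
t=1: queue=[C] q_used=1 → run C
t=2: queue=[C,H] q_used=2 → run C
t=3: queue=[C,H,D] q_used=3 → run C
t=4: queue=[H,D] q_used=0 → run H
t=5: queue=[H,D] q_used=1 → run H
t=6: queue=[H,D] q_used=2 → run H
t=7: queue=[H,D] q_used=3 → run H
t=8: queue=[D,H] q_used=0 → run D
t=9: queue=[D,H] q_used=1 → run D
t=10: queue=[D,H] q_used=2 → run D
t=11: queue=[H] q_used=0 → run H
t=12: queue=[H] q_used=1 → run H
t=13: queue=[H] q_used=2 → run H
t=14: queue=[H] q_used=3 → run H
t=15: (idle)
t=16: (idle)
t=17: (idle)

completion order = C, D, H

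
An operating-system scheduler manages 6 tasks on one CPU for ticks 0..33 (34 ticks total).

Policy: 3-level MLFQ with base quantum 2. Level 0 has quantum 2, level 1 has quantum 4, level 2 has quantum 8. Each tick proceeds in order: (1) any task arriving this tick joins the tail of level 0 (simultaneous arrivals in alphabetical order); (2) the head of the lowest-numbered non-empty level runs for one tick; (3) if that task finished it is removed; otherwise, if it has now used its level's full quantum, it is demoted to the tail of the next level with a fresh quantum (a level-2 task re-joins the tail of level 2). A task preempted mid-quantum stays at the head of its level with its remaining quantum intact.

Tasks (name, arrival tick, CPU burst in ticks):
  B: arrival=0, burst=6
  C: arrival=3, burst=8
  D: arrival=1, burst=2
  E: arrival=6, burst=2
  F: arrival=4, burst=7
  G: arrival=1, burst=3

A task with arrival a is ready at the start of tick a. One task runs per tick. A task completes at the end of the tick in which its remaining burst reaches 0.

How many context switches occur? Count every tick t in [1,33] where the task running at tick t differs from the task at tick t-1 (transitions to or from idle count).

t=0: L0/L1/L2 = B/-/- → run B
t=1: L0/L1/L2 = BDG/-/- → run B
t=2: L0/L1/L2 = DG/B/- → run D
t=3: L0/L1/L2 = DGC/B/- → run D
t=4: L0/L1/L2 = GCF/B/- → run G
t=5: L0/L1/L2 = GCF/B/- → run G
t=6: L0/L1/L2 = CFE/BG/- → run C
t=7: L0/L1/L2 = CFE/BG/- → run C
t=8: L0/L1/L2 = FE/BGC/- → run F
t=9: L0/L1/L2 = FE/BGC/- → run F
t=10: L0/L1/L2 = E/BGCF/- → run E
t=11: L0/L1/L2 = E/BGCF/- → run E
t=12: L0/L1/L2 = -/BGCF/- → run B
t=13: L0/L1/L2 = -/BGCF/- → run B
t=14: L0/L1/L2 = -/BGCF/- → run B
t=15: L0/L1/L2 = -/BGCF/- → run B
t=16: L0/L1/L2 = -/GCF/- → run G
t=17: L0/L1/L2 = -/CF/- → run C
t=18: L0/L1/L2 = -/CF/- → run C
t=19: L0/L1/L2 = -/CF/- → run C
t=20: L0/L1/L2 = -/CF/- → run C
t=21: L0/L1/L2 = -/F/C → run F
t=22: L0/L1/L2 = -/F/C → run F
t=23: L0/L1/L2 = -/F/C → run F
t=24: L0/L1/L2 = -/F/C → run F
t=25: L0/L1/L2 = -/-/CF → run C
t=26: L0/L1/L2 = -/-/CF → run C
t=27: L0/L1/L2 = -/-/F → run F
t=28: (idle)
t=29: (idle)
t=30: (idle)
t=31: (idle)
t=32: (idle)
t=33: (idle)

context switches = 12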